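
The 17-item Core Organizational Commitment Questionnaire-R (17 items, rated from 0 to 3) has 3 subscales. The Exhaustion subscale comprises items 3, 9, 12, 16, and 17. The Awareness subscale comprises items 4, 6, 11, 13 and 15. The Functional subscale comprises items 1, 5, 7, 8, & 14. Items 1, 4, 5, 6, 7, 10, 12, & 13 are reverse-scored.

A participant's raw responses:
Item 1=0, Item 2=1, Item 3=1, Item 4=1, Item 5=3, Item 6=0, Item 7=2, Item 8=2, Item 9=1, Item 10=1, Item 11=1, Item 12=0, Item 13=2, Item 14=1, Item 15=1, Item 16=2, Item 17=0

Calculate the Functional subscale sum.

Functional items: 1, 5, 7, 8, 14.
Of these, items 1, 5, and 7 are reverse-scored; reversed = (0+3) − raw = 3 − raw.
  item 1: 3 − 0 = 3
  item 5: 3 − 3 = 0
  item 7: 3 − 2 = 1
  item 8: 2
  item 14: 1
Sum = 3 + 0 + 1 + 2 + 1 = 7

7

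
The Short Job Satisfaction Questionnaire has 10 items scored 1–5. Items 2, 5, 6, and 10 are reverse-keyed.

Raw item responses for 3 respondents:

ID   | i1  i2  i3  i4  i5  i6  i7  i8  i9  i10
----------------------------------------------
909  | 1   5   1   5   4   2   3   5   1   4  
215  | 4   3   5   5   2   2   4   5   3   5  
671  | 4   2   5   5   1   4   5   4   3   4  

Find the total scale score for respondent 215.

Respondent 215 raw: 4, 3, 5, 5, 2, 2, 4, 5, 3, 5.
Reverse-coded (reverse-coded value = 6 − response):
  item 1: 4
  item 2: 6 − 3 = 3
  item 3: 5
  item 4: 5
  item 5: 6 − 2 = 4
  item 6: 6 − 2 = 4
  item 7: 4
  item 8: 5
  item 9: 3
  item 10: 6 − 5 = 1
Sum = 4 + 3 + 5 + 5 + 4 + 4 + 4 + 5 + 3 + 1 = 38

38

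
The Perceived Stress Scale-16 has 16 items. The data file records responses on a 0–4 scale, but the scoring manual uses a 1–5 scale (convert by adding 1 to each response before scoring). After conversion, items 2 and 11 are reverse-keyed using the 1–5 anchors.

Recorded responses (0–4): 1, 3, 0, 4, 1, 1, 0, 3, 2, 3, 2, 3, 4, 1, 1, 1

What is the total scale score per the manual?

44

Convert to 1–5: 2, 4, 1, 5, 2, 2, 1, 4, 3, 4, 3, 4, 5, 2, 2, 2
Reverse-coded (reverse-coded value = 6 − response):
  item 2: 6 − 4 = 2
  item 11: 6 − 3 = 3
Scored: 2, 2, 1, 5, 2, 2, 1, 4, 3, 4, 3, 4, 5, 2, 2, 2
Total = 44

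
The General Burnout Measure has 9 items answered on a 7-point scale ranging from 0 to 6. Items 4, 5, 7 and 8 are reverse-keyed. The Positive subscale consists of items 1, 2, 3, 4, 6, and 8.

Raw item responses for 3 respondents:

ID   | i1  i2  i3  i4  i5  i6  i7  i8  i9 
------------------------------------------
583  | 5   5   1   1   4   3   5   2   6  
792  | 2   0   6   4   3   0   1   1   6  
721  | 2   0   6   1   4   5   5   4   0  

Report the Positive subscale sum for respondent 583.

Respondent 583 raw: 5, 5, 1, 1, 4, 3, 5, 2, 6.
Positive items: 1, 2, 3, 4, 6, 8.
Reverse-coded (reverse-coded value = 6 − response):
  item 1: 5
  item 2: 5
  item 3: 1
  item 4: 6 − 1 = 5
  item 6: 3
  item 8: 6 − 2 = 4
Sum = 5 + 5 + 1 + 5 + 3 + 4 = 23

23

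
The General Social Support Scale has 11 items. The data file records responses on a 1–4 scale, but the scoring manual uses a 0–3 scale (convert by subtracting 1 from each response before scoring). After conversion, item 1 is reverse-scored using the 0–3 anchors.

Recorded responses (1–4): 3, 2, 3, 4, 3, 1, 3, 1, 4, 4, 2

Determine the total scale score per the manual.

18

Convert to 0–3: 2, 1, 2, 3, 2, 0, 2, 0, 3, 3, 1
Reverse-coded (reverse-coded value = 3 − response):
  item 1: 3 − 2 = 1
Scored: 1, 1, 2, 3, 2, 0, 2, 0, 3, 3, 1
Total = 18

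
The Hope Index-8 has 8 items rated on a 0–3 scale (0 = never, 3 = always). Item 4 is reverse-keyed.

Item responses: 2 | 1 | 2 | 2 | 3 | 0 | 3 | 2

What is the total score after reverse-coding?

Raw sum = 15. Reverse-keyed items: 4; their raw sum = 2.
Each reversal replaces raw with 3 − raw, changing the total by 3 − 2·raw per item.
Total = 15 + 1·3 − 2·2 = 15 + 3 − 4 = 14

14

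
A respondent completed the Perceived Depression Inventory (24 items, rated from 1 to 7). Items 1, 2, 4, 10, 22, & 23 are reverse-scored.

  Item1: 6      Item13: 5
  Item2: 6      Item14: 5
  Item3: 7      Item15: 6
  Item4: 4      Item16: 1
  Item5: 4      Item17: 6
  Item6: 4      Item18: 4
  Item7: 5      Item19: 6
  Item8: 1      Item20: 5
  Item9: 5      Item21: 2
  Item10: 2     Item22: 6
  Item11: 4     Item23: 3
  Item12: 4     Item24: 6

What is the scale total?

Raw sum = 107. Reverse-scored items: 1, 2, 4, 10, 22, 23; their raw sum = 27.
Each reversal replaces raw with 8 − raw, changing the total by 8 − 2·raw per item.
Total = 107 + 6·8 − 2·27 = 107 + 48 − 54 = 101

101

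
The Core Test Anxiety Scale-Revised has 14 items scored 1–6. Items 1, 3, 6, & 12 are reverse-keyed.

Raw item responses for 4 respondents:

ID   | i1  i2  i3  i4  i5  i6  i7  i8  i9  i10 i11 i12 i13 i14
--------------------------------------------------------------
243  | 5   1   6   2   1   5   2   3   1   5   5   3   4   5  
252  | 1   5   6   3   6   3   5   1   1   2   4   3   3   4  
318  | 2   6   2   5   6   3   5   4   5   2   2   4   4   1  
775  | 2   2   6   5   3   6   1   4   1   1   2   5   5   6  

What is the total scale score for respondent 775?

Respondent 775 raw: 2, 2, 6, 5, 3, 6, 1, 4, 1, 1, 2, 5, 5, 6.
Reverse-coded (reversed = (1+6) − raw = 7 − raw):
  item 1: 7 − 2 = 5
  item 2: 2
  item 3: 7 − 6 = 1
  item 4: 5
  item 5: 3
  item 6: 7 − 6 = 1
  item 7: 1
  item 8: 4
  item 9: 1
  item 10: 1
  item 11: 2
  item 12: 7 − 5 = 2
  item 13: 5
  item 14: 6
Sum = 5 + 2 + 1 + 5 + 3 + 1 + 1 + 4 + 1 + 1 + 2 + 2 + 5 + 6 = 39

39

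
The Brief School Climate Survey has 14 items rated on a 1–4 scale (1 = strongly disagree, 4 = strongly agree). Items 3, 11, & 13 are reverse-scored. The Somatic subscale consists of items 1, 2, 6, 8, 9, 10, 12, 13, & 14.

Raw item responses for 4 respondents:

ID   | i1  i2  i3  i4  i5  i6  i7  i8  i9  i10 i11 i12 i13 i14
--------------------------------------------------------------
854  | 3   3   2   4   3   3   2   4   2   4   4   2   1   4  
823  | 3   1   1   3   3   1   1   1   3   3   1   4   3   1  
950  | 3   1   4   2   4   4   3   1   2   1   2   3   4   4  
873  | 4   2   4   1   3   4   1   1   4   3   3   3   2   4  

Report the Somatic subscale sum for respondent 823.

Respondent 823 raw: 3, 1, 1, 3, 3, 1, 1, 1, 3, 3, 1, 4, 3, 1.
Somatic items: 1, 2, 6, 8, 9, 10, 12, 13, 14.
Reverse-coded (reversed = (1+4) − raw = 5 − raw):
  item 1: 3
  item 2: 1
  item 6: 1
  item 8: 1
  item 9: 3
  item 10: 3
  item 12: 4
  item 13: 5 − 3 = 2
  item 14: 1
Sum = 3 + 1 + 1 + 1 + 3 + 3 + 4 + 2 + 1 = 19

19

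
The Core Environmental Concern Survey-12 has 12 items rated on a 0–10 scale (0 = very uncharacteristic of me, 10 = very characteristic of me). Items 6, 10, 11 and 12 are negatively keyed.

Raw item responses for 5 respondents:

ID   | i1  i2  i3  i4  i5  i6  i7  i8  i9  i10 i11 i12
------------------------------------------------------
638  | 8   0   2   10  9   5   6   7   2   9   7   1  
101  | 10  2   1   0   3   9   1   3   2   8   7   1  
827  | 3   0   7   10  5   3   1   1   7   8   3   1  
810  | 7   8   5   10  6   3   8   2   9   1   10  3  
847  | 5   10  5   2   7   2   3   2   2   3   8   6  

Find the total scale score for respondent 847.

Respondent 847 raw: 5, 10, 5, 2, 7, 2, 3, 2, 2, 3, 8, 6.
Reverse-coded (reversed = (0+10) − raw = 10 − raw):
  item 1: 5
  item 2: 10
  item 3: 5
  item 4: 2
  item 5: 7
  item 6: 10 − 2 = 8
  item 7: 3
  item 8: 2
  item 9: 2
  item 10: 10 − 3 = 7
  item 11: 10 − 8 = 2
  item 12: 10 − 6 = 4
Sum = 5 + 10 + 5 + 2 + 7 + 8 + 3 + 2 + 2 + 7 + 2 + 4 = 57

57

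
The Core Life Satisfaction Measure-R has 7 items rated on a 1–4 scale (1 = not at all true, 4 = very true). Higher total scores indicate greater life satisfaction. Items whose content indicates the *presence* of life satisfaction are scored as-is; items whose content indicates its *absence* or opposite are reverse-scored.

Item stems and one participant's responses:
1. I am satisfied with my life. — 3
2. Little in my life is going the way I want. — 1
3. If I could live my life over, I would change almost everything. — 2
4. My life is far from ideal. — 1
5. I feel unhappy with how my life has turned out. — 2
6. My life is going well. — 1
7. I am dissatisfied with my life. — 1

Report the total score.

22

Items 2, 3, 4, 5, 7 describe the absence/opposite of life satisfaction → reverse-score.
reverse-coded value = 5 − response.
  item 1: 3
  item 2: 5 − 1 = 4
  item 3: 5 − 2 = 3
  item 4: 5 − 1 = 4
  item 5: 5 − 2 = 3
  item 6: 1
  item 7: 5 − 1 = 4
Total = 3 + 4 + 3 + 4 + 3 + 1 + 4 = 22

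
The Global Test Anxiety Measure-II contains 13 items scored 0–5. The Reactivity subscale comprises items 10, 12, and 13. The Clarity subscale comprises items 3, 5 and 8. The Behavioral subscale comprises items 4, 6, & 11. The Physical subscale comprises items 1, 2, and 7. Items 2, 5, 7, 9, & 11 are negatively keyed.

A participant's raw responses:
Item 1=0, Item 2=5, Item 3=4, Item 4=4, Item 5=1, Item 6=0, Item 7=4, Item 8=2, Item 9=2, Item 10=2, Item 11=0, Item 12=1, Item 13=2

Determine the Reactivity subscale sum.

Reactivity items: 10, 12, 13.
  item 10: 2
  item 12: 1
  item 13: 2
Sum = 2 + 1 + 2 = 5

5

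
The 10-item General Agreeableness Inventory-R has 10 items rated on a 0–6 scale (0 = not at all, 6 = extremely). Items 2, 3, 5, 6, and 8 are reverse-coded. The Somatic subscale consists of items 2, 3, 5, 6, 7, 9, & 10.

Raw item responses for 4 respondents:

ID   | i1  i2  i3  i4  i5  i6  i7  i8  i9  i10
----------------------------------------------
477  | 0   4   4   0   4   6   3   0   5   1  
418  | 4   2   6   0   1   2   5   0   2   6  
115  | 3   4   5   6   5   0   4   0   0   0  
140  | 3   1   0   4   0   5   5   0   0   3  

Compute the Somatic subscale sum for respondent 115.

14

Respondent 115 raw: 3, 4, 5, 6, 5, 0, 4, 0, 0, 0.
Somatic items: 2, 3, 5, 6, 7, 9, 10.
Reverse-coded (reverse-coded value = 6 − response):
  item 2: 6 − 4 = 2
  item 3: 6 − 5 = 1
  item 5: 6 − 5 = 1
  item 6: 6 − 0 = 6
  item 7: 4
  item 9: 0
  item 10: 0
Sum = 2 + 1 + 1 + 6 + 4 + 0 + 0 = 14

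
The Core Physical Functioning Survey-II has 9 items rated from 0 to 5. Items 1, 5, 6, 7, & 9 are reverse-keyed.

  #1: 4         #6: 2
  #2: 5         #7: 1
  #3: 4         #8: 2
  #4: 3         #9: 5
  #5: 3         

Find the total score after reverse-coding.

Raw sum = 29. Reverse-keyed items: 1, 5, 6, 7, 9; their raw sum = 15.
Each reversal replaces raw with 5 − raw, changing the total by 5 − 2·raw per item.
Total = 29 + 5·5 − 2·15 = 29 + 25 − 30 = 24

24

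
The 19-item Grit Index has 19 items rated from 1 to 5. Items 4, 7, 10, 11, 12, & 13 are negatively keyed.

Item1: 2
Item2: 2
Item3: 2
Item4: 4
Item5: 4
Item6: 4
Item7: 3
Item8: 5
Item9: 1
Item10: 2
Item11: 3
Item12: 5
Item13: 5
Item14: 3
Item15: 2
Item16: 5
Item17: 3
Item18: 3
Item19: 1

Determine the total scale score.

51

Raw sum = 59. Negatively keyed items: 4, 7, 10, 11, 12, 13; their raw sum = 22.
Each reversal replaces raw with 6 − raw, changing the total by 6 − 2·raw per item.
Total = 59 + 6·6 − 2·22 = 59 + 36 − 44 = 51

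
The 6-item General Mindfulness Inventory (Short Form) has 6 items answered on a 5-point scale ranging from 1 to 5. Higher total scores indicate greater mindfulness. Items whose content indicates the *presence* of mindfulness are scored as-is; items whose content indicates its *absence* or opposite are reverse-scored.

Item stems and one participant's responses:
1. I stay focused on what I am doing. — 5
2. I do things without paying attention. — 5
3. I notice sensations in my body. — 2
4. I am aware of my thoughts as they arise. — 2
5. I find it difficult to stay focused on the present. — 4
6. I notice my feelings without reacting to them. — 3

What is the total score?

Items 2, 5 describe the absence/opposite of mindfulness → reverse-score.
on a 1–5 scale, reversed = 6 − raw.
  item 1: 5
  item 2: 6 − 5 = 1
  item 3: 2
  item 4: 2
  item 5: 6 − 4 = 2
  item 6: 3
Total = 5 + 1 + 2 + 2 + 2 + 3 = 15

15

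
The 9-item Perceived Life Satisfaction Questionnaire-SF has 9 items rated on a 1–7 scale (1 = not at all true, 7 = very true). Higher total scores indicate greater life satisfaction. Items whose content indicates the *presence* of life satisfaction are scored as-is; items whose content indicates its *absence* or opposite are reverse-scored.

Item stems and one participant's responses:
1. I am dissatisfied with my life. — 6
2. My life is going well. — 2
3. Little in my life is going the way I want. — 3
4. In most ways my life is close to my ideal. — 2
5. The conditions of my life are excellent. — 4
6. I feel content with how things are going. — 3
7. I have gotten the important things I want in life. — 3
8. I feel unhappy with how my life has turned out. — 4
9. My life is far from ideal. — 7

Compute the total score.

26

Items 1, 3, 8, 9 describe the absence/opposite of life satisfaction → reverse-score.
reverse-coded value = 8 − response.
  item 1: 8 − 6 = 2
  item 2: 2
  item 3: 8 − 3 = 5
  item 4: 2
  item 5: 4
  item 6: 3
  item 7: 3
  item 8: 8 − 4 = 4
  item 9: 8 − 7 = 1
Total = 2 + 2 + 5 + 2 + 4 + 3 + 3 + 4 + 1 = 26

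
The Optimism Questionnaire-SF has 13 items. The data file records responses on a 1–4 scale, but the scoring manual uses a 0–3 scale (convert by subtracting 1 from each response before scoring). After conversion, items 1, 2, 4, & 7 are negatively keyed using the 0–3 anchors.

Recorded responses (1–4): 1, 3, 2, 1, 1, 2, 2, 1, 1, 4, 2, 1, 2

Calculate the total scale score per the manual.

Convert to 0–3: 0, 2, 1, 0, 0, 1, 1, 0, 0, 3, 1, 0, 1
Reverse-coded (reversed = (0+3) − raw = 3 − raw):
  item 1: 3 − 0 = 3
  item 2: 3 − 2 = 1
  item 4: 3 − 0 = 3
  item 7: 3 − 1 = 2
Scored: 3, 1, 1, 3, 0, 1, 2, 0, 0, 3, 1, 0, 1
Total = 16

16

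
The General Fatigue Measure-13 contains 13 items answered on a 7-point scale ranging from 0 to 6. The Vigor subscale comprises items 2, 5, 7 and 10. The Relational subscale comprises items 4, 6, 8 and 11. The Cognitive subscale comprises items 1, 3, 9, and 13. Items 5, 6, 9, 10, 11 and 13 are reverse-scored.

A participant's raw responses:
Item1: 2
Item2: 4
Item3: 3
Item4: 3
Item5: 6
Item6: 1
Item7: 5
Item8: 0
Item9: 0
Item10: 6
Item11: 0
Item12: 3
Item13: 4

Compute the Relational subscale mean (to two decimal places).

Relational items: 4, 6, 8, 11.
Of these, items 6 and 11 are reverse-scored; reversed = (0+6) − raw = 6 − raw.
  item 4: 3
  item 6: 6 − 1 = 5
  item 8: 0
  item 11: 6 − 0 = 6
Sum = 3 + 5 + 0 + 6 = 14
Mean = 14 / 4 = 3.50

3.50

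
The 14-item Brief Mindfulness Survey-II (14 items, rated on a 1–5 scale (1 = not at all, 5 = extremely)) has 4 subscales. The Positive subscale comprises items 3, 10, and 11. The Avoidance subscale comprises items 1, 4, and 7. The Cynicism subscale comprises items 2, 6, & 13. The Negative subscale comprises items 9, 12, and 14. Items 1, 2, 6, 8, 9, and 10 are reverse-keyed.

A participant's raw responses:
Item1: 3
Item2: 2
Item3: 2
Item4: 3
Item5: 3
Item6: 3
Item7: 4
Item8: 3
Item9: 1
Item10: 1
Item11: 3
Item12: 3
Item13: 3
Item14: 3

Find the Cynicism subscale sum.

10

Cynicism items: 2, 6, 13.
Of these, items 2 & 6 are reverse-keyed; on a 1–5 scale, reversed = 6 − raw.
  item 2: 6 − 2 = 4
  item 6: 6 − 3 = 3
  item 13: 3
Sum = 4 + 3 + 3 = 10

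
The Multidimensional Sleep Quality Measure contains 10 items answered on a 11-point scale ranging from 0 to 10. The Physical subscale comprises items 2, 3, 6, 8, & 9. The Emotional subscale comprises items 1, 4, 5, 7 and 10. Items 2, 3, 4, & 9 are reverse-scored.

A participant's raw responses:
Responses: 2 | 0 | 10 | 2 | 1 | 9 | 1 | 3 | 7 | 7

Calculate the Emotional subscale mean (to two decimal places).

3.80

Emotional items: 1, 4, 5, 7, 10.
Of these, item 4 is reverse-scored; reverse-coded value = 10 − response.
  item 1: 2
  item 4: 10 − 2 = 8
  item 5: 1
  item 7: 1
  item 10: 7
Sum = 2 + 8 + 1 + 1 + 7 = 19
Mean = 19 / 5 = 3.80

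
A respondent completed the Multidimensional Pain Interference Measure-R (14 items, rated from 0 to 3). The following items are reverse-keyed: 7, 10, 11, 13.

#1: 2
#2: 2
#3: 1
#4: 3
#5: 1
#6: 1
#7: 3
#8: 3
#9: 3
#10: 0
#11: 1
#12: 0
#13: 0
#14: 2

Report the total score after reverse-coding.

26

Reversing items 7, 10, 11, & 13 with 3 − raw:
Total = 2 + 2 + 1 + 3 + 1 + 1 + (3−3) + 3 + 3 + (3−0) + (3−1) + 0 + (3−0) + 2
      = 2 + 2 + 1 + 3 + 1 + 1 + 0 + 3 + 3 + 3 + 2 + 0 + 3 + 2 = 26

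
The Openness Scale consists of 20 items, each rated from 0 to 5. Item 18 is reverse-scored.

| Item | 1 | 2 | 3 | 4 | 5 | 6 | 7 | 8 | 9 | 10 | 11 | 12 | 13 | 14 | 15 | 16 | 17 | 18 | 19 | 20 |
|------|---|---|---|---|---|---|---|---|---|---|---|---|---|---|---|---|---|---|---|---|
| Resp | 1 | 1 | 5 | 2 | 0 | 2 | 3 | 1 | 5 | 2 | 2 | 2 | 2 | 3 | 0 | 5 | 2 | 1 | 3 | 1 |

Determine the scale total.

Reversing item 18 with 5 − raw:
Total = 1 + 1 + 5 + 2 + 0 + 2 + 3 + 1 + 5 + 2 + 2 + 2 + 2 + 3 + 0 + 5 + 2 + (5−1) + 3 + 1
      = 1 + 1 + 5 + 2 + 0 + 2 + 3 + 1 + 5 + 2 + 2 + 2 + 2 + 3 + 0 + 5 + 2 + 4 + 3 + 1 = 46

46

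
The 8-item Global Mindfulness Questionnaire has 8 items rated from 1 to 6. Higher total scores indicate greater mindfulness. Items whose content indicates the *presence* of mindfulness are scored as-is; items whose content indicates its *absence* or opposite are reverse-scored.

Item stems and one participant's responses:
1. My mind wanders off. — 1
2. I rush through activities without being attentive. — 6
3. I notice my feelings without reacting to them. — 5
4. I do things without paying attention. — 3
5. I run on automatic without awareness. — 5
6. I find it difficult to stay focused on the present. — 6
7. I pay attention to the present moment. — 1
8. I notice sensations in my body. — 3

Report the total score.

23

Items 1, 2, 4, 5, 6 describe the absence/opposite of mindfulness → reverse-score.
reversed = (1+6) − raw = 7 − raw.
  item 1: 7 − 1 = 6
  item 2: 7 − 6 = 1
  item 3: 5
  item 4: 7 − 3 = 4
  item 5: 7 − 5 = 2
  item 6: 7 − 6 = 1
  item 7: 1
  item 8: 3
Total = 6 + 1 + 5 + 4 + 2 + 1 + 1 + 3 = 23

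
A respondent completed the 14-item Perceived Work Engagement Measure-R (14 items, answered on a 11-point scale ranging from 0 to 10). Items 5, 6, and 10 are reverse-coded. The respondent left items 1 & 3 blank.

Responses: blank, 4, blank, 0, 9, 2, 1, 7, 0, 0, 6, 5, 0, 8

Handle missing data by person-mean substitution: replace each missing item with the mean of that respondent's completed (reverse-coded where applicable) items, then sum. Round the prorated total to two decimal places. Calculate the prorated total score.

58.33

Reverse-coded (reverse-coded value = 10 − response):
  item 5: 10 − 9 = 1
  item 6: 10 − 2 = 8
  item 10: 10 − 0 = 10
Completed scored items (12 of 14): 4, 0, 1, 8, 1, 7, 0, 10, 6, 5, 0, 8; sum = 50.
Person mean = 50 / 12 ≈ 4.1667
Prorated total = (50 / 12) × 14 = 58.33 (to 2 dp)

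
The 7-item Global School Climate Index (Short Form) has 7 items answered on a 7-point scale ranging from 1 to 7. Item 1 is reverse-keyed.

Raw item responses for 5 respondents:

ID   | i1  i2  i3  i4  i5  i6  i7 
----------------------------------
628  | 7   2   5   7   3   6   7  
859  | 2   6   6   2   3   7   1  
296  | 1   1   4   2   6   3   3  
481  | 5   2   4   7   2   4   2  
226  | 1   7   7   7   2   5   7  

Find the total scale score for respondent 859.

Respondent 859 raw: 2, 6, 6, 2, 3, 7, 1.
Reverse-coded (on a 1–7 scale, reversed = 8 − raw):
  item 1: 8 − 2 = 6
  item 2: 6
  item 3: 6
  item 4: 2
  item 5: 3
  item 6: 7
  item 7: 1
Sum = 6 + 6 + 6 + 2 + 3 + 7 + 1 = 31

31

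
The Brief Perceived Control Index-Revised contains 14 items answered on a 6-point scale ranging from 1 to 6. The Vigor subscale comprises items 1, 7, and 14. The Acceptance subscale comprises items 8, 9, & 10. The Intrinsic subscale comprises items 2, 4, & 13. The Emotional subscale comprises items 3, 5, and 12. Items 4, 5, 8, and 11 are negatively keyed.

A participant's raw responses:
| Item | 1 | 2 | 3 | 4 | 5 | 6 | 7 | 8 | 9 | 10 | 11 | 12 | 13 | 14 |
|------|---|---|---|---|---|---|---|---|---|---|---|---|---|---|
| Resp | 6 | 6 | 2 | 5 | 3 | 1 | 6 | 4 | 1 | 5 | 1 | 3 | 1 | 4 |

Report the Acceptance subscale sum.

Acceptance items: 8, 9, 10.
Of these, item 8 is negatively keyed; reverse-coded value = 7 − response.
  item 8: 7 − 4 = 3
  item 9: 1
  item 10: 5
Sum = 3 + 1 + 5 = 9

9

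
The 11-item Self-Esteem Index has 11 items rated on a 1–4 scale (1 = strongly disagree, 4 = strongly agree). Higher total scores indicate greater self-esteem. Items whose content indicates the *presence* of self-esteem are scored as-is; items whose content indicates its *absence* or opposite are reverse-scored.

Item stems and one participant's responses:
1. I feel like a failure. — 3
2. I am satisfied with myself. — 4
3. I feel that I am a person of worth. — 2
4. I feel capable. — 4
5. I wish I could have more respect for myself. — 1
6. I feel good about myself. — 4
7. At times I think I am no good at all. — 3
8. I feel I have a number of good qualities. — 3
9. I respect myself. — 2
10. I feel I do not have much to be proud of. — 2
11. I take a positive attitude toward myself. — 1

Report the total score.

31

Items 1, 5, 7, 10 describe the absence/opposite of self-esteem → reverse-score.
on a 1–4 scale, reversed = 5 − raw.
  item 1: 5 − 3 = 2
  item 2: 4
  item 3: 2
  item 4: 4
  item 5: 5 − 1 = 4
  item 6: 4
  item 7: 5 − 3 = 2
  item 8: 3
  item 9: 2
  item 10: 5 − 2 = 3
  item 11: 1
Total = 2 + 4 + 2 + 4 + 4 + 4 + 2 + 3 + 2 + 3 + 1 = 31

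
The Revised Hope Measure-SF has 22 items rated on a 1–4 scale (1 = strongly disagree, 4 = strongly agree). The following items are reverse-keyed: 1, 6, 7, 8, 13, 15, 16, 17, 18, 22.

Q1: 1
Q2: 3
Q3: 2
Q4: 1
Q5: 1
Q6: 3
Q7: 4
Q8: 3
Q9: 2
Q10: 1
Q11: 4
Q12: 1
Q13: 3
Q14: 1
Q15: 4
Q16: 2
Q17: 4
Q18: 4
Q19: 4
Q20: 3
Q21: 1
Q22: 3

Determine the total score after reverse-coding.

Reverse-keyed items use 5 − raw:
  item 1: 5 − 1 = 4
  item 6: 5 − 3 = 2
  item 7: 5 − 4 = 1
  item 8: 5 − 3 = 2
  item 13: 5 − 3 = 2
  item 15: 5 − 4 = 1
  item 16: 5 − 2 = 3
  item 17: 5 − 4 = 1
  item 18: 5 − 4 = 1
  item 22: 5 − 3 = 2
Scored responses: 4, 3, 2, 1, 1, 2, 1, 2, 2, 1, 4, 1, 2, 1, 1, 3, 1, 1, 4, 3, 1, 2
Total = 4 + 3 + 2 + 1 + 1 + 2 + 1 + 2 + 2 + 1 + 4 + 1 + 2 + 1 + 1 + 3 + 1 + 1 + 4 + 3 + 1 + 2 = 43

43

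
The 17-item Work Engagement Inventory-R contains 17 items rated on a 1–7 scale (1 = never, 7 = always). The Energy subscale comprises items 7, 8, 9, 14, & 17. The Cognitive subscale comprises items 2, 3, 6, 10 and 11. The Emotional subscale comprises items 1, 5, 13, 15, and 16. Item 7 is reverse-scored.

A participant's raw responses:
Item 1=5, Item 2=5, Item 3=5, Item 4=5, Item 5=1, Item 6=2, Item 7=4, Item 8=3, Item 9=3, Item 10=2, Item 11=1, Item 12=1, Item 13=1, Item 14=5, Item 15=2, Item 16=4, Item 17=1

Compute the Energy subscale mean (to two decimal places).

3.20

Energy items: 7, 8, 9, 14, 17.
Of these, item 7 is reverse-scored; reversed = (1+7) − raw = 8 − raw.
  item 7: 8 − 4 = 4
  item 8: 3
  item 9: 3
  item 14: 5
  item 17: 1
Sum = 4 + 3 + 3 + 5 + 1 = 16
Mean = 16 / 5 = 3.20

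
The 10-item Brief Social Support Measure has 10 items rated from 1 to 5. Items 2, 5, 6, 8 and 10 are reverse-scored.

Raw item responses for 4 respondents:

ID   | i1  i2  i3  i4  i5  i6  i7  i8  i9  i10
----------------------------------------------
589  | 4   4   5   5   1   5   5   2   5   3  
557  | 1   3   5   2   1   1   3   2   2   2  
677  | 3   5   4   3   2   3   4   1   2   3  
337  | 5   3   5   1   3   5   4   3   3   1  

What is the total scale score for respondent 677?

32

Respondent 677 raw: 3, 5, 4, 3, 2, 3, 4, 1, 2, 3.
Reverse-coded (on a 1–5 scale, reversed = 6 − raw):
  item 1: 3
  item 2: 6 − 5 = 1
  item 3: 4
  item 4: 3
  item 5: 6 − 2 = 4
  item 6: 6 − 3 = 3
  item 7: 4
  item 8: 6 − 1 = 5
  item 9: 2
  item 10: 6 − 3 = 3
Sum = 3 + 1 + 4 + 3 + 4 + 3 + 4 + 5 + 2 + 3 = 32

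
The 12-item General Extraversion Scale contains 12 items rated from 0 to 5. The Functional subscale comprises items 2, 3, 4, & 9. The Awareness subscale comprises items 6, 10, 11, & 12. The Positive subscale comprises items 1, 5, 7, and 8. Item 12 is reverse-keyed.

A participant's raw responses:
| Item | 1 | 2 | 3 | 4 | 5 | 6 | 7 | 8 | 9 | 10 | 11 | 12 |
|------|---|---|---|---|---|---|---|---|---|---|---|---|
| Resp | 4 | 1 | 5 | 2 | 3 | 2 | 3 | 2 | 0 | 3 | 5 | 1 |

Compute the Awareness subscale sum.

Awareness items: 6, 10, 11, 12.
Of these, item 12 is reverse-keyed; on a 0–5 scale, reversed = 5 − raw.
  item 6: 2
  item 10: 3
  item 11: 5
  item 12: 5 − 1 = 4
Sum = 2 + 3 + 5 + 4 = 14

14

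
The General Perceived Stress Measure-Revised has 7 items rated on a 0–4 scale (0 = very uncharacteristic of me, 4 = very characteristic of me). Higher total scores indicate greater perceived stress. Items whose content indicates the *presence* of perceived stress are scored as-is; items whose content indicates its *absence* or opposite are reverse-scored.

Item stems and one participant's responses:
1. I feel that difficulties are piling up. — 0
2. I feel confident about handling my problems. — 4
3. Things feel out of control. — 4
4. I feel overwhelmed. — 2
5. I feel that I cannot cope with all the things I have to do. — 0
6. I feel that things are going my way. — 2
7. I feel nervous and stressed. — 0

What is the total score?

8

Items 2, 6 describe the absence/opposite of perceived stress → reverse-score.
on a 0–4 scale, reversed = 4 − raw.
  item 1: 0
  item 2: 4 − 4 = 0
  item 3: 4
  item 4: 2
  item 5: 0
  item 6: 4 − 2 = 2
  item 7: 0
Total = 0 + 0 + 4 + 2 + 0 + 2 + 0 = 8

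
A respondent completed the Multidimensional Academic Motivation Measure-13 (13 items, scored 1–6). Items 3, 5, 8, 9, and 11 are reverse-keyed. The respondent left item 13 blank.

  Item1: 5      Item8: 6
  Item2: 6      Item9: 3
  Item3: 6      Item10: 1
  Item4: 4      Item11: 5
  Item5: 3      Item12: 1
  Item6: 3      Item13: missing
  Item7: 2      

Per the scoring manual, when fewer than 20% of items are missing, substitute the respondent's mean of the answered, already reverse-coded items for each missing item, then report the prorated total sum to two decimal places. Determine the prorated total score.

Reverse-coded (reversed = (1+6) − raw = 7 − raw):
  item 3: 7 − 6 = 1
  item 5: 7 − 3 = 4
  item 8: 7 − 6 = 1
  item 9: 7 − 3 = 4
  item 11: 7 − 5 = 2
Completed scored items (12 of 13): 5, 6, 1, 4, 4, 3, 2, 1, 4, 1, 2, 1; sum = 34.
Person mean = 34 / 12 ≈ 2.8333
Prorated total = (34 / 12) × 13 = 36.83 (to 2 dp)

36.83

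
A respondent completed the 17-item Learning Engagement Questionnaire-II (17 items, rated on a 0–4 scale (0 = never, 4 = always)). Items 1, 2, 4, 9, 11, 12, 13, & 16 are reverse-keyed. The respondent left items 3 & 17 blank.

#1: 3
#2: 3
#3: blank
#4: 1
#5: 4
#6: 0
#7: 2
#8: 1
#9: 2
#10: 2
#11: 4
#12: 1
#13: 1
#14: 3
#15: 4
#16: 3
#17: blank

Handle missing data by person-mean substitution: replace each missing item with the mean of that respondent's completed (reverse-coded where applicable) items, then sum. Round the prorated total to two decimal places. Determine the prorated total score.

Reverse-coded (on a 0–4 scale, reversed = 4 − raw):
  item 1: 4 − 3 = 1
  item 2: 4 − 3 = 1
  item 4: 4 − 1 = 3
  item 9: 4 − 2 = 2
  item 11: 4 − 4 = 0
  item 12: 4 − 1 = 3
  item 13: 4 − 1 = 3
  item 16: 4 − 3 = 1
Completed scored items (15 of 17): 1, 1, 3, 4, 0, 2, 1, 2, 2, 0, 3, 3, 3, 4, 1; sum = 30.
Person mean = 30 / 15 ≈ 2.0000
Prorated total = (30 / 15) × 17 = 34.00 (to 2 dp)

34.00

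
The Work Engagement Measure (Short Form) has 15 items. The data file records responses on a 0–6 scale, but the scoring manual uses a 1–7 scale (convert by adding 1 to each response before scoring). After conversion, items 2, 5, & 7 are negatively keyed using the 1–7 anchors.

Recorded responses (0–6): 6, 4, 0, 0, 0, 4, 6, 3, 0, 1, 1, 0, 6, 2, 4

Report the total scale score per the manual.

50

Convert to 1–7: 7, 5, 1, 1, 1, 5, 7, 4, 1, 2, 2, 1, 7, 3, 5
Reverse-coded (reverse-coded value = 8 − response):
  item 2: 8 − 5 = 3
  item 5: 8 − 1 = 7
  item 7: 8 − 7 = 1
Scored: 7, 3, 1, 1, 7, 5, 1, 4, 1, 2, 2, 1, 7, 3, 5
Total = 50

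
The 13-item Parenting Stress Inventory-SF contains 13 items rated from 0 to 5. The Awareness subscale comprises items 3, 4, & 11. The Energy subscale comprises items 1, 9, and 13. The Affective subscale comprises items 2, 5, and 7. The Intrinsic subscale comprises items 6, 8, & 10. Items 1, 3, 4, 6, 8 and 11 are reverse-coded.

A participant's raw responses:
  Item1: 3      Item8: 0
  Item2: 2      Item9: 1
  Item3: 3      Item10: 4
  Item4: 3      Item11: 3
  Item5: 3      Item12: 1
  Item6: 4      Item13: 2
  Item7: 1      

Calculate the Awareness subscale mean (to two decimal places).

Awareness items: 3, 4, 11.
Of these, items 3, 4 and 11 are reverse-coded; reversed = (0+5) − raw = 5 − raw.
  item 3: 5 − 3 = 2
  item 4: 5 − 3 = 2
  item 11: 5 − 3 = 2
Sum = 2 + 2 + 2 = 6
Mean = 6 / 3 = 2.00

2.00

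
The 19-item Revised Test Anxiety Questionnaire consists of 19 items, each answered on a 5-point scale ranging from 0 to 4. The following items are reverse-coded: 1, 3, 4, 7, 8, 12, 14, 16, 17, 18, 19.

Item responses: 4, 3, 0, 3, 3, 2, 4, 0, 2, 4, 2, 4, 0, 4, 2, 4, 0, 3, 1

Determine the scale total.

35

Raw sum = 45. Reverse-coded items: 1, 3, 4, 7, 8, 12, 14, 16, 17, 18, 19; their raw sum = 27.
Each reversal replaces raw with 4 − raw, changing the total by 4 − 2·raw per item.
Total = 45 + 11·4 − 2·27 = 45 + 44 − 54 = 35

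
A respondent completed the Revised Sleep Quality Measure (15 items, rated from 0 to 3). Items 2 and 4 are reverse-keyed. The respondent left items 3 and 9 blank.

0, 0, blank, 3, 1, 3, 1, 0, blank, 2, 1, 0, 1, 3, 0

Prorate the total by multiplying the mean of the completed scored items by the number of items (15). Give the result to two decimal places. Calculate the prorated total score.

Reverse-coded (on a 0–3 scale, reversed = 3 − raw):
  item 2: 3 − 0 = 3
  item 4: 3 − 3 = 0
Completed scored items (13 of 15): 0, 3, 0, 1, 3, 1, 0, 2, 1, 0, 1, 3, 0; sum = 15.
Person mean = 15 / 13 ≈ 1.1538
Prorated total = (15 / 13) × 15 = 17.31 (to 2 dp)

17.31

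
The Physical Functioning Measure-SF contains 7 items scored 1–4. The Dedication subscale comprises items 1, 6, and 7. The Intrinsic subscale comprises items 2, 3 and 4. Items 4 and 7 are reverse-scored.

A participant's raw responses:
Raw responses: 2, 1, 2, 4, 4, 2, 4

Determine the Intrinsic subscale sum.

4

Intrinsic items: 2, 3, 4.
Of these, item 4 is reverse-scored; reverse-coded value = 5 − response.
  item 2: 1
  item 3: 2
  item 4: 5 − 4 = 1
Sum = 1 + 2 + 1 = 4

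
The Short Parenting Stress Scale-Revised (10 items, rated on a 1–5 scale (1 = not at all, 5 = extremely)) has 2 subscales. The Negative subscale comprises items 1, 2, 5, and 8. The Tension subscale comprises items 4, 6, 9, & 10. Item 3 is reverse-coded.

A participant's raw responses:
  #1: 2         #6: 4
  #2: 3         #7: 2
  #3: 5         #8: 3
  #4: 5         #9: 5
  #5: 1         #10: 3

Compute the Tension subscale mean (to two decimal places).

Tension items: 4, 6, 9, 10.
  item 4: 5
  item 6: 4
  item 9: 5
  item 10: 3
Sum = 5 + 4 + 5 + 3 = 17
Mean = 17 / 4 = 4.25

4.25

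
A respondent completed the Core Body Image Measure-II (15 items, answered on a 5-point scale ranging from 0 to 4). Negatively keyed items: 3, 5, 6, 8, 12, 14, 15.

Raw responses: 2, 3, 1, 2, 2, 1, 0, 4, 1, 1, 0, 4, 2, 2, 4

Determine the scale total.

Raw sum = 29. Negatively keyed items: 3, 5, 6, 8, 12, 14, 15; their raw sum = 18.
Each reversal replaces raw with 4 − raw, changing the total by 4 − 2·raw per item.
Total = 29 + 7·4 − 2·18 = 29 + 28 − 36 = 21

21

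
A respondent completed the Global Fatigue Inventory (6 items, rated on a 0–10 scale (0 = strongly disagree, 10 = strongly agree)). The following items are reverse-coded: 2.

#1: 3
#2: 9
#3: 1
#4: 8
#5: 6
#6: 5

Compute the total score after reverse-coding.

24

Reversing item 2 with 10 − raw:
Total = 3 + (10−9) + 1 + 8 + 6 + 5
      = 3 + 1 + 1 + 8 + 6 + 5 = 24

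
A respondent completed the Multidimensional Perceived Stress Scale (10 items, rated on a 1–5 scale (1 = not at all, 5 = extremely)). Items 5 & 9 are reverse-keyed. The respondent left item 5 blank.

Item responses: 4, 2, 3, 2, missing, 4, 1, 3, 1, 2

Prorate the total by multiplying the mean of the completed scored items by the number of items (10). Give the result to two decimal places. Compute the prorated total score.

Reverse-coded (on a 1–5 scale, reversed = 6 − raw):
  item 9: 6 − 1 = 5
Completed scored items (9 of 10): 4, 2, 3, 2, 4, 1, 3, 5, 2; sum = 26.
Person mean = 26 / 9 ≈ 2.8889
Prorated total = (26 / 9) × 10 = 28.89 (to 2 dp)

28.89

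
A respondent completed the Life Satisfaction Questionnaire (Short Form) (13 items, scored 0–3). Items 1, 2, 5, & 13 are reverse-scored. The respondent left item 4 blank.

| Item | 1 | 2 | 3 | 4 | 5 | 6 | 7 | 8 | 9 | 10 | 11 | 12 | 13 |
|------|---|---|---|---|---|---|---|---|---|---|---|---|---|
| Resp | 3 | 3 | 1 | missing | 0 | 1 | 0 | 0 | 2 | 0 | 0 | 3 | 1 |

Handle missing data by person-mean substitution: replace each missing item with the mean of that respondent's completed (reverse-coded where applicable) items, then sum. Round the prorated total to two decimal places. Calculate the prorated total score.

Reverse-coded (on a 0–3 scale, reversed = 3 − raw):
  item 1: 3 − 3 = 0
  item 2: 3 − 3 = 0
  item 5: 3 − 0 = 3
  item 13: 3 − 1 = 2
Completed scored items (12 of 13): 0, 0, 1, 3, 1, 0, 0, 2, 0, 0, 3, 2; sum = 12.
Person mean = 12 / 12 ≈ 1.0000
Prorated total = (12 / 12) × 13 = 13.00 (to 2 dp)

13.00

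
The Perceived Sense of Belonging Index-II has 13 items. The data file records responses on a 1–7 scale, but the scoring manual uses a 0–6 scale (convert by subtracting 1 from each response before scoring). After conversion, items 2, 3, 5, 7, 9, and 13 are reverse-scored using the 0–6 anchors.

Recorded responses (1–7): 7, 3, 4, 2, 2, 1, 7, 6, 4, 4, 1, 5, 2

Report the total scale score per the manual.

39

Convert to 0–6: 6, 2, 3, 1, 1, 0, 6, 5, 3, 3, 0, 4, 1
Reverse-coded (reversed = (0+6) − raw = 6 − raw):
  item 2: 6 − 2 = 4
  item 3: 6 − 3 = 3
  item 5: 6 − 1 = 5
  item 7: 6 − 6 = 0
  item 9: 6 − 3 = 3
  item 13: 6 − 1 = 5
Scored: 6, 4, 3, 1, 5, 0, 0, 5, 3, 3, 0, 4, 5
Total = 39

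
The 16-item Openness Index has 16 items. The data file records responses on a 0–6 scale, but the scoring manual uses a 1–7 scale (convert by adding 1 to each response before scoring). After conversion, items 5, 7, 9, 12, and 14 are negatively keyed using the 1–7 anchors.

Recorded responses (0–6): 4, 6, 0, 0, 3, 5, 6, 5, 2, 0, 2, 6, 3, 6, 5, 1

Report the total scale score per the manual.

Convert to 1–7: 5, 7, 1, 1, 4, 6, 7, 6, 3, 1, 3, 7, 4, 7, 6, 2
Reverse-coded (reversed = (1+7) − raw = 8 − raw):
  item 5: 8 − 4 = 4
  item 7: 8 − 7 = 1
  item 9: 8 − 3 = 5
  item 12: 8 − 7 = 1
  item 14: 8 − 7 = 1
Scored: 5, 7, 1, 1, 4, 6, 1, 6, 5, 1, 3, 1, 4, 1, 6, 2
Total = 54

54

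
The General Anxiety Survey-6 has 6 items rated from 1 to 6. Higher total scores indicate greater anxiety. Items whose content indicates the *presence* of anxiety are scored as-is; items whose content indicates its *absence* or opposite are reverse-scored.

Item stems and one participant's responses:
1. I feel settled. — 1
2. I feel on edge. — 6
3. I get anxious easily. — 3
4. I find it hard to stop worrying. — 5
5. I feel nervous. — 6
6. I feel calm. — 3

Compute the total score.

Items 1, 6 describe the absence/opposite of anxiety → reverse-score.
on a 1–6 scale, reversed = 7 − raw.
  item 1: 7 − 1 = 6
  item 2: 6
  item 3: 3
  item 4: 5
  item 5: 6
  item 6: 7 − 3 = 4
Total = 6 + 6 + 3 + 5 + 6 + 4 = 30

30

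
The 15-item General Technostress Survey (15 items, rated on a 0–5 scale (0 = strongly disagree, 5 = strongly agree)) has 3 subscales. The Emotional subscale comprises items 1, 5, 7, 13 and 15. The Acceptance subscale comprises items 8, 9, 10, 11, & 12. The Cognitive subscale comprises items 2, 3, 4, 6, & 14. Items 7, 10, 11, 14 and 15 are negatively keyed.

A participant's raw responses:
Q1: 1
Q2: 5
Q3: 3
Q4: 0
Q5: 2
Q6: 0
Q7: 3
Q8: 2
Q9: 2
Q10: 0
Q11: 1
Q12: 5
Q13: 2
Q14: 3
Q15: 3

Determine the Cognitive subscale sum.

10

Cognitive items: 2, 3, 4, 6, 14.
Of these, item 14 is negatively keyed; reversed = (0+5) − raw = 5 − raw.
  item 2: 5
  item 3: 3
  item 4: 0
  item 6: 0
  item 14: 5 − 3 = 2
Sum = 5 + 3 + 0 + 0 + 2 = 10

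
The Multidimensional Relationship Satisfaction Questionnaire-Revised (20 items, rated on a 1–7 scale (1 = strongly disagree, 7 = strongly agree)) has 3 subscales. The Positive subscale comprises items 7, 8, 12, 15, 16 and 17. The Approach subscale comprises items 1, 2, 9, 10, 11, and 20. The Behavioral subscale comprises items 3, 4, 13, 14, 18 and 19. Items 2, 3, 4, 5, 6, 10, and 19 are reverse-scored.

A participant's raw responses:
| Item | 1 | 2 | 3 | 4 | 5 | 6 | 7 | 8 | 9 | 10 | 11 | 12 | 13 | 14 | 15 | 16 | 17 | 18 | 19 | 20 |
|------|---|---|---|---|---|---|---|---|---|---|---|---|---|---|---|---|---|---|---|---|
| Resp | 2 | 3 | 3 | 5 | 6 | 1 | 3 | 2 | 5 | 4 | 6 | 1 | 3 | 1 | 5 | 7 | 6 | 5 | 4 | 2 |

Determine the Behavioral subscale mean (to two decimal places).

Behavioral items: 3, 4, 13, 14, 18, 19.
Of these, items 3, 4 and 19 are reverse-scored; reverse-coded value = 8 − response.
  item 3: 8 − 3 = 5
  item 4: 8 − 5 = 3
  item 13: 3
  item 14: 1
  item 18: 5
  item 19: 8 − 4 = 4
Sum = 5 + 3 + 3 + 1 + 5 + 4 = 21
Mean = 21 / 6 = 3.50

3.50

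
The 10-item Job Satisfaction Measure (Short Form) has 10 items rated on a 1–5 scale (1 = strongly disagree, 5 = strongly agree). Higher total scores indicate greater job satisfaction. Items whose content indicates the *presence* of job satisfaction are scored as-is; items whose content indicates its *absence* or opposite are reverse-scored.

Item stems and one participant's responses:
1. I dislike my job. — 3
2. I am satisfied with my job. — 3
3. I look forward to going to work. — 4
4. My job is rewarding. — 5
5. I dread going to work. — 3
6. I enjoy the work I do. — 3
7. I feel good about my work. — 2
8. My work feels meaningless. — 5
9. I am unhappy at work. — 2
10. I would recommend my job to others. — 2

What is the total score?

Items 1, 5, 8, 9 describe the absence/opposite of job satisfaction → reverse-score.
reversed = (1+5) − raw = 6 − raw.
  item 1: 6 − 3 = 3
  item 2: 3
  item 3: 4
  item 4: 5
  item 5: 6 − 3 = 3
  item 6: 3
  item 7: 2
  item 8: 6 − 5 = 1
  item 9: 6 − 2 = 4
  item 10: 2
Total = 3 + 3 + 4 + 5 + 3 + 3 + 2 + 1 + 4 + 2 = 30

30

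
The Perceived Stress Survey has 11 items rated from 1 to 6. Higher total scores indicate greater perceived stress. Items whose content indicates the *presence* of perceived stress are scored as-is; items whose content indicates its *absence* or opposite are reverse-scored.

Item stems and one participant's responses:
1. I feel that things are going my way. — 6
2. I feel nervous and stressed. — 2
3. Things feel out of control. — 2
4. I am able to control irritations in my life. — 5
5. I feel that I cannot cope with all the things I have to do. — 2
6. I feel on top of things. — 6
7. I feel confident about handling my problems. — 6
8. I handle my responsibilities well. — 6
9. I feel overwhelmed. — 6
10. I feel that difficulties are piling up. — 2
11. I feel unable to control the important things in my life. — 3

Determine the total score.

23

Items 1, 4, 6, 7, 8 describe the absence/opposite of perceived stress → reverse-score.
reverse-coded value = 7 − response.
  item 1: 7 − 6 = 1
  item 2: 2
  item 3: 2
  item 4: 7 − 5 = 2
  item 5: 2
  item 6: 7 − 6 = 1
  item 7: 7 − 6 = 1
  item 8: 7 − 6 = 1
  item 9: 6
  item 10: 2
  item 11: 3
Total = 1 + 2 + 2 + 2 + 2 + 1 + 1 + 1 + 6 + 2 + 3 = 23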